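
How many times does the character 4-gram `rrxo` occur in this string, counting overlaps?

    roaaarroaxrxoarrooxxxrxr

Sliding a length-4 window over the 24 characters (21 positions):
  (no match at any position)

0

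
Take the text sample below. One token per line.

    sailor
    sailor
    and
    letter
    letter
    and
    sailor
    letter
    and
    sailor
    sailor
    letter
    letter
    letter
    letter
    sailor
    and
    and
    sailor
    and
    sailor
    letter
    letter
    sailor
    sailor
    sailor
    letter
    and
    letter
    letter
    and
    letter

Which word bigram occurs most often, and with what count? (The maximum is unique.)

"letter letter", 6 times

Bigram frequencies (highest first):
  letter letter: 6
  sailor sailor: 4
  letter and: 4
  and sailor: 4
  sailor letter: 4
  sailor and: 3
  … (3 more, each ≤ 3)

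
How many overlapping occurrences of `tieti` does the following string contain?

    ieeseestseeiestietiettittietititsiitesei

2

Sliding a length-5 window over the 40 characters (36 positions):
  position 15–19: tieti
  position 25–29: tieti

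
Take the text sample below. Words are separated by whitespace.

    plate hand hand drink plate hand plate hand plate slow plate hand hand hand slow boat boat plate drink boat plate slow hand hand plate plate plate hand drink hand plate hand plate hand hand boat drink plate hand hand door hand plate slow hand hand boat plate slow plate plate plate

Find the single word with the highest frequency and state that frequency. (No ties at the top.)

Unigram frequencies (highest first):
  hand: 19
  plate: 18
  slow: 5
  boat: 5
  drink: 4
  door: 1

"hand", 19 times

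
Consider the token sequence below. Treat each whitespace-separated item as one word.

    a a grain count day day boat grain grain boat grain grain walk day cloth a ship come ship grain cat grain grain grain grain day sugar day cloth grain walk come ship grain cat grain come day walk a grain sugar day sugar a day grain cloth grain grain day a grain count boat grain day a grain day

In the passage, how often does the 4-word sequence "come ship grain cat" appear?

2

Scanning the 57 overlapping 4-gram windows for "come ship grain cat":
  position 18–21: come ship grain cat
  position 32–35: come ship grain cat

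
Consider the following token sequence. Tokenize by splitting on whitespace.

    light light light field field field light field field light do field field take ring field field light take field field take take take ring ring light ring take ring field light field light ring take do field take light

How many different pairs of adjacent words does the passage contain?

18

40 tokens → 39 bigram windows in total.
Repeated bigrams (each contributes count−1 duplicates):
  field field: 6
  field light: 5
  field take: 3
  light field: 3
  take ring: 3
  do field: 2
  light light: 2
  light ring: 2
  … (3 more repeated)
21 duplicate windows → 39 − 21 = 18 distinct.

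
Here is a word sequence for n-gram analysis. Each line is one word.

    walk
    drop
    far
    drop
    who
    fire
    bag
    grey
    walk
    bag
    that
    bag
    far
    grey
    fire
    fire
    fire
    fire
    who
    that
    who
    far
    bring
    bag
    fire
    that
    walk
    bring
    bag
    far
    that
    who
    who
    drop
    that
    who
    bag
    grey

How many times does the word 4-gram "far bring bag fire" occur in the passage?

1

Scanning the 35 overlapping 4-gram windows for "far bring bag fire":
  position 22–25: far bring bag fire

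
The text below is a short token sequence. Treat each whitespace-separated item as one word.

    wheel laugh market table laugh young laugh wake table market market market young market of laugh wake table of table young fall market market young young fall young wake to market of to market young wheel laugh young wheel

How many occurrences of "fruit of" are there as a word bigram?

0

Scanning the 38 overlapping bigram windows for "fruit of":
  (none found)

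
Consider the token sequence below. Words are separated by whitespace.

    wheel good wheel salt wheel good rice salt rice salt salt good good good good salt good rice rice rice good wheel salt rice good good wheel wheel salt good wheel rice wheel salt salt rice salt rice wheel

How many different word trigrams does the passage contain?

33

39 tokens → 37 trigram windows in total.
Repeated trigrams (each contributes count−1 duplicates):
  good good good: 2
  good wheel salt: 2
  rice salt rice: 2
  salt rice salt: 2
4 duplicate windows → 37 − 4 = 33 distinct.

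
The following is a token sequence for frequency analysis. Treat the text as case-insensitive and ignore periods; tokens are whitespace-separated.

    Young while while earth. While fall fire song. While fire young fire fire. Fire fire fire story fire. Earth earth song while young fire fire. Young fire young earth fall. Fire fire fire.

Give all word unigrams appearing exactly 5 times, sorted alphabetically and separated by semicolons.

Unigram counts meeting the condition (exactly 5 times):
  while: 5
  young: 5

while; young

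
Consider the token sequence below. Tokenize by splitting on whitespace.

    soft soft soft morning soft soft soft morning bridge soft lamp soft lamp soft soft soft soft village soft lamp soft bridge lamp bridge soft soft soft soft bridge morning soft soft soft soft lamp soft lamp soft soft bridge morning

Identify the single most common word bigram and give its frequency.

"soft soft", 14 times

Bigram frequencies (highest first):
  soft soft: 14
  soft lamp: 5
  lamp soft: 5
  soft bridge: 3
  soft morning: 2
  morning soft: 2
  … (7 more, each ≤ 2)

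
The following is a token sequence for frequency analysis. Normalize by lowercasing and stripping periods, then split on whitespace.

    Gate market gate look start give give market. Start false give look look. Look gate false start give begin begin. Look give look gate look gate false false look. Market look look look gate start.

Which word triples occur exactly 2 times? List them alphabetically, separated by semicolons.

Trigram counts meeting the condition (exactly 2 times):
  look gate false: 2
  look look gate: 2
  look look look: 2

look gate false; look look gate; look look look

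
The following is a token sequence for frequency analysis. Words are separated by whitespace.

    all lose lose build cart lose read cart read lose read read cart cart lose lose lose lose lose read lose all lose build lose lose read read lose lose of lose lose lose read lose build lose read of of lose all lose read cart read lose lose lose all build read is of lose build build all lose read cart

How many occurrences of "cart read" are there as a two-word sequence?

2

Scanning the 61 overlapping bigram windows for "cart read":
  position 8–9: cart read
  position 46–47: cart read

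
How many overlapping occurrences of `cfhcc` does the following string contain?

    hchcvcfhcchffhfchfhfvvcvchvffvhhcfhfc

1

Sliding a length-5 window over the 37 characters (33 positions):
  position 6–10: cfhcc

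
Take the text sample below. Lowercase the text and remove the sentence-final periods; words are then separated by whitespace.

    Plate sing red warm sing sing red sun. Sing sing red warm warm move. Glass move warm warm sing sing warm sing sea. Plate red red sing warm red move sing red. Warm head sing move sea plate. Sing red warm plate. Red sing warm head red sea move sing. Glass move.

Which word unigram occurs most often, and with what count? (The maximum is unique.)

"sing", 14 times

Unigram frequencies (highest first):
  sing: 14
  red: 10
  warm: 10
  move: 6
  plate: 4
  sea: 3
  … (3 more, each ≤ 2)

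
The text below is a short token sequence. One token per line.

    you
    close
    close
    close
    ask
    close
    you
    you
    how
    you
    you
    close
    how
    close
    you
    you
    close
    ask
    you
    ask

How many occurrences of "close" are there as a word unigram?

7

Scanning the 20 tokens for "close":
  position 2: close
  position 3: close
  position 4: close
  position 6: close
  position 12: close
  position 14: close
  position 17: close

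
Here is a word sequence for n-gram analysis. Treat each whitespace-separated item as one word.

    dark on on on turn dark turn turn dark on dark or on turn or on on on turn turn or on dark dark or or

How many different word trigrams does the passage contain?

26 tokens → 24 trigram windows in total.
Repeated trigrams (each contributes count−1 duplicates):
  on on on: 2
  on on turn: 2
  turn or on: 2
3 duplicate windows → 24 − 3 = 21 distinct.

21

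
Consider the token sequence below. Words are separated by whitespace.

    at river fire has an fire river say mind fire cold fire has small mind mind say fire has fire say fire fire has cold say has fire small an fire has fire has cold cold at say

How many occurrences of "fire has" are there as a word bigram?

Scanning the 37 overlapping bigram windows for "fire has":
  position 3–4: fire has
  position 12–13: fire has
  position 18–19: fire has
  position 23–24: fire has
  position 31–32: fire has
  position 33–34: fire has

6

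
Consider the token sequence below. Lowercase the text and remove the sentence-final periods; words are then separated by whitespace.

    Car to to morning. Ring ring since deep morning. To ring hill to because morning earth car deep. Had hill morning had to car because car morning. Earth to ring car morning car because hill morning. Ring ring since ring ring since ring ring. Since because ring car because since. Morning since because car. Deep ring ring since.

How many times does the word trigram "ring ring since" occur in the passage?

Scanning the 56 overlapping trigram windows for "ring ring since":
  position 5–7: ring ring since
  position 37–39: ring ring since
  position 40–42: ring ring since
  position 43–45: ring ring since
  position 56–58: ring ring since

5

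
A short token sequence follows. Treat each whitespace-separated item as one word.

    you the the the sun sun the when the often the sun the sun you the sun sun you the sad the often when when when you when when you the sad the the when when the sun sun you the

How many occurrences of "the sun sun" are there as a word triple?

Scanning the 39 overlapping trigram windows for "the sun sun":
  position 4–6: the sun sun
  position 16–18: the sun sun
  position 37–39: the sun sun

3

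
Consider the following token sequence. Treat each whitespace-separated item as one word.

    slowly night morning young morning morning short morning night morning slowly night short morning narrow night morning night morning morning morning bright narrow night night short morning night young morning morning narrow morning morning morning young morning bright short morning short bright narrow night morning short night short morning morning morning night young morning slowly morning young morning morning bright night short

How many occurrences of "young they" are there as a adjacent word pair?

Scanning the 61 overlapping bigram windows for "young they":
  (none found)

0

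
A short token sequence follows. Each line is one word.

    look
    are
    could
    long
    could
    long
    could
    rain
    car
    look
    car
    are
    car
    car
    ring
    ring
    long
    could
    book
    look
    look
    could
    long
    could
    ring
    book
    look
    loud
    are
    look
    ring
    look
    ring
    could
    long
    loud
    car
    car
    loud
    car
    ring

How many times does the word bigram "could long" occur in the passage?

Scanning the 40 overlapping bigram windows for "could long":
  position 3–4: could long
  position 5–6: could long
  position 22–23: could long
  position 34–35: could long

4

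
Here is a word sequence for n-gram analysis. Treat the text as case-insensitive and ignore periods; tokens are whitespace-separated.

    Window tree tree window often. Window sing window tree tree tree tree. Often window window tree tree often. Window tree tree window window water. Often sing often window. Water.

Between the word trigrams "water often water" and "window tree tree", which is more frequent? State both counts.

"window tree tree" (4 vs 0)

"water often water": 0 occurrences
"window tree tree": 4 occurrences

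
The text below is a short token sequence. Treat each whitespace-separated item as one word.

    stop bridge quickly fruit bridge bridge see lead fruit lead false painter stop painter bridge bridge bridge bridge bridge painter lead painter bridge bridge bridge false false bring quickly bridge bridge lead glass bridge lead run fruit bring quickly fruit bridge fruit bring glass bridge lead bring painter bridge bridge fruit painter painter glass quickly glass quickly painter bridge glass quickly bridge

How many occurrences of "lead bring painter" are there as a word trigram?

Scanning the 60 overlapping trigram windows for "lead bring painter":
  position 46–48: lead bring painter

1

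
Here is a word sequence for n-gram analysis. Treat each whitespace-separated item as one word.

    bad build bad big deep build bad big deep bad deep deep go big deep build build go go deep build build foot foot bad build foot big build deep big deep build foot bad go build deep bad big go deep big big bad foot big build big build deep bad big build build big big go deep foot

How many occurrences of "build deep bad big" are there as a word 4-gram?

Scanning the 57 overlapping 4-gram windows for "build deep bad big":
  position 37–40: build deep bad big
  position 50–53: build deep bad big

2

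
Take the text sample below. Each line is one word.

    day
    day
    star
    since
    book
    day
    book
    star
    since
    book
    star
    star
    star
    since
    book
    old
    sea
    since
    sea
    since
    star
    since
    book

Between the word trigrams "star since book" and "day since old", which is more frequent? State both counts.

"star since book": 4 occurrences
"day since old": 0 occurrences

"star since book" (4 vs 0)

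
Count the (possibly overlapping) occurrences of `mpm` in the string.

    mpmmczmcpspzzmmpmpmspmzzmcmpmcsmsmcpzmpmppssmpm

6

Sliding a length-3 window over the 47 characters (45 positions):
  position 1–3: mpm
  position 15–17: mpm
  position 17–19: mpm
  position 27–29: mpm
  position 38–40: mpm
  position 45–47: mpm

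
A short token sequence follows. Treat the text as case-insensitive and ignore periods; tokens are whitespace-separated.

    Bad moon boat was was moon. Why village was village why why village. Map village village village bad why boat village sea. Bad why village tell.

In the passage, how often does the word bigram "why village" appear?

3

Scanning the 25 overlapping bigram windows for "why village":
  position 7–8: why village
  position 12–13: why village
  position 24–25: why village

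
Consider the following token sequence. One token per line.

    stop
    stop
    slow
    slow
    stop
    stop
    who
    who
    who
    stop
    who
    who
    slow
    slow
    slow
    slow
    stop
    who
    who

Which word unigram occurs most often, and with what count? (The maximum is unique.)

Unigram frequencies (highest first):
  who: 7
  stop: 6
  slow: 6

"who", 7 times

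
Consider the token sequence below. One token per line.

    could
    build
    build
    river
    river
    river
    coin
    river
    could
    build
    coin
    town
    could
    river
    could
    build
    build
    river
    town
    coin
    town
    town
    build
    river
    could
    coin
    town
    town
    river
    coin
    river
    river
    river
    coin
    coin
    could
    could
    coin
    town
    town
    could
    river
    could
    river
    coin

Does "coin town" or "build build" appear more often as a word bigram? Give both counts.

"coin town" (4 vs 2)

"coin town": 4 occurrences
"build build": 2 occurrences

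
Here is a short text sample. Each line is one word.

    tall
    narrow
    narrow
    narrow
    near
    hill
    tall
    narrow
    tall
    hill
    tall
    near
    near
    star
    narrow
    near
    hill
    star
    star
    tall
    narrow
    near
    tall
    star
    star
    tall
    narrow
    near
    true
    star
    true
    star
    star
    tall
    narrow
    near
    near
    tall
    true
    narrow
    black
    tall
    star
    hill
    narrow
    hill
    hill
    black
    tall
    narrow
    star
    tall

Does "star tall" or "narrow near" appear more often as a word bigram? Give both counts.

"narrow near" (5 vs 4)

"star tall": 4 occurrences
"narrow near": 5 occurrences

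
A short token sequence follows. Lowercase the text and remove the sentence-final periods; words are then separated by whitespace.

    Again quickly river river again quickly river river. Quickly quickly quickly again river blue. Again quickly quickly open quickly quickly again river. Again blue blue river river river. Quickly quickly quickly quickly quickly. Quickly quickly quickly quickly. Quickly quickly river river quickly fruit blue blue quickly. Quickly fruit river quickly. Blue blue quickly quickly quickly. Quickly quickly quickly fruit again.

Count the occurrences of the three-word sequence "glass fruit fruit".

0

Scanning the 58 overlapping trigram windows for "glass fruit fruit":
  (none found)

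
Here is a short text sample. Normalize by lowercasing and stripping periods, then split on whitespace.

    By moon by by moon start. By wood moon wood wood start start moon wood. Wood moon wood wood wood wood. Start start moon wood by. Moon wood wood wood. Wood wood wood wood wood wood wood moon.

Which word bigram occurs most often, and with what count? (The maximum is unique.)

"wood wood", 14 times

Bigram frequencies (highest first):
  wood wood: 14
  moon wood: 5
  by moon: 3
  wood moon: 3
  wood start: 2
  start start: 2
  … (7 more, each ≤ 2)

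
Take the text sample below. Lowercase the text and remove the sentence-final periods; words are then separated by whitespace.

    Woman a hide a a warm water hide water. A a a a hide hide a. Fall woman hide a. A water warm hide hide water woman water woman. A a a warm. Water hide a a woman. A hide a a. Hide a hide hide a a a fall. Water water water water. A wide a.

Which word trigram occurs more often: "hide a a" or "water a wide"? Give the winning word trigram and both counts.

"hide a a" (5 vs 1)

"hide a a": 5 occurrences
"water a wide": 1 occurrence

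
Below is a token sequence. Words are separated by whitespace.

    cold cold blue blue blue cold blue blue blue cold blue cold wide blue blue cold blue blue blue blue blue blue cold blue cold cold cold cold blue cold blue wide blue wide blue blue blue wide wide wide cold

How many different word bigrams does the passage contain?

41 tokens → 40 bigram windows in total.
Repeated bigrams (each contributes count−1 duplicates):
  blue blue: 12
  blue cold: 7
  cold blue: 7
  cold cold: 4
  blue wide: 3
  wide blue: 3
  wide wide: 2
31 duplicate windows → 40 − 31 = 9 distinct.

9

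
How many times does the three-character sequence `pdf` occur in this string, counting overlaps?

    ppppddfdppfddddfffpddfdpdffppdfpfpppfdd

2

Sliding a length-3 window over the 39 characters (37 positions):
  position 24–26: pdf
  position 29–31: pdf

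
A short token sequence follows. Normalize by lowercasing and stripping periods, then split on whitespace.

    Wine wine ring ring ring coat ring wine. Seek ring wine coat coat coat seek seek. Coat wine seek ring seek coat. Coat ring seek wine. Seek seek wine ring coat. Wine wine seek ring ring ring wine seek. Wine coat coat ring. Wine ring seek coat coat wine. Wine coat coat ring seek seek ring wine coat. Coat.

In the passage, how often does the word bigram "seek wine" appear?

Scanning the 58 overlapping bigram windows for "seek wine":
  position 25–26: seek wine
  position 28–29: seek wine
  position 39–40: seek wine

3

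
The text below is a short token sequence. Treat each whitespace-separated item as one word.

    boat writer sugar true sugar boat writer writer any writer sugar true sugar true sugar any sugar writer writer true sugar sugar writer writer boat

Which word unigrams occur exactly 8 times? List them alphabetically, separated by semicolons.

Unigram counts meeting the condition (exactly 8 times):
  sugar: 8
  writer: 8

sugar; writer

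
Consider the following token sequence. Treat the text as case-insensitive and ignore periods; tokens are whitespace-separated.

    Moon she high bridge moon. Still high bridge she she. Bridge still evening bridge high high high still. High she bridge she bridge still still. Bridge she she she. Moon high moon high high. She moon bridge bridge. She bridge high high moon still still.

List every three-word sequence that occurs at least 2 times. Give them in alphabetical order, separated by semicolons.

bridge high high; bridge she bridge; bridge she she; she bridge still

Trigram counts meeting the condition (at least 2 times):
  bridge high high: 2
  bridge she bridge: 2
  bridge she she: 2
  she bridge still: 2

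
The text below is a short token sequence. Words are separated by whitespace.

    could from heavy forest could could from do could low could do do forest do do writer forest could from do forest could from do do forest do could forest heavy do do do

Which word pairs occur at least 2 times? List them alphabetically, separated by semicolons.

could from; do could; do do; do forest; forest could; forest do; from do

Bigram counts meeting the condition (at least 2 times):
  could from: 4
  do could: 2
  do do: 5
  do forest: 3
  forest could: 3
  forest do: 2
  from do: 3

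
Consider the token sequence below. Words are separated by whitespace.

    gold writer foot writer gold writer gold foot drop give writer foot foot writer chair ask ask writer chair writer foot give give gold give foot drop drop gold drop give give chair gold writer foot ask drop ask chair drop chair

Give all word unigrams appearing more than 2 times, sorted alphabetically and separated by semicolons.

ask; chair; drop; foot; give; gold; writer

Unigram counts meeting the condition (more than 2 times):
  ask: 4
  chair: 5
  drop: 6
  foot: 7
  give: 6
  gold: 6
  writer: 8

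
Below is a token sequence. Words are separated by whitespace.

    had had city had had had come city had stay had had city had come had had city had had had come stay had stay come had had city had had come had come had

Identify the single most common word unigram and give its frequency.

Unigram frequencies (highest first):
  had: 21
  come: 6
  city: 5
  stay: 3

"had", 21 times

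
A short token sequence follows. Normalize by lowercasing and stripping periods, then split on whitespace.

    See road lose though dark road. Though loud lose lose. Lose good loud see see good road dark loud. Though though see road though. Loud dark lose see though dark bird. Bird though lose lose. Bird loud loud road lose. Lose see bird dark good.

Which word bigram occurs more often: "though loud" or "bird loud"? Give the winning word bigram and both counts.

"though loud" (2 vs 1)

"though loud": 2 occurrences
"bird loud": 1 occurrence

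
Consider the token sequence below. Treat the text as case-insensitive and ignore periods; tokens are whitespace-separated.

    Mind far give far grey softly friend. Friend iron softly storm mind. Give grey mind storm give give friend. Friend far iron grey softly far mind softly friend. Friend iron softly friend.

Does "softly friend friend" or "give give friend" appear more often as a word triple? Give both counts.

"softly friend friend" (2 vs 1)

"softly friend friend": 2 occurrences
"give give friend": 1 occurrence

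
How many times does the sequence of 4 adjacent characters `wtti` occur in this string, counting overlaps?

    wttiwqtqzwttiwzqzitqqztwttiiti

Sliding a length-4 window over the 30 characters (27 positions):
  position 1–4: wtti
  position 10–13: wtti
  position 24–27: wtti

3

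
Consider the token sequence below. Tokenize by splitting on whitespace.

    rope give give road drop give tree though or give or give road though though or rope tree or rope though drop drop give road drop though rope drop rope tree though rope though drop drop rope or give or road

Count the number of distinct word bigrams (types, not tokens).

41 tokens → 40 bigram windows in total.
Repeated bigrams (each contributes count−1 duplicates):
  give road: 3
  or give: 3
  drop drop: 2
  drop give: 2
  drop rope: 2
  give or: 2
  or rope: 2
  road drop: 2
  … (6 more repeated)
16 duplicate windows → 40 − 16 = 24 distinct.

24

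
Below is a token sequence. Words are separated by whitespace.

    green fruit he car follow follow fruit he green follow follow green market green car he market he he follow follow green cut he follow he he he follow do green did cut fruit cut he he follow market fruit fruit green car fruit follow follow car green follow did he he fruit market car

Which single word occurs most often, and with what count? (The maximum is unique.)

Unigram frequencies (highest first):
  he: 13
  follow: 12
  green: 8
  fruit: 7
  car: 5
  market: 4
  … (3 more, each ≤ 3)

"he", 13 times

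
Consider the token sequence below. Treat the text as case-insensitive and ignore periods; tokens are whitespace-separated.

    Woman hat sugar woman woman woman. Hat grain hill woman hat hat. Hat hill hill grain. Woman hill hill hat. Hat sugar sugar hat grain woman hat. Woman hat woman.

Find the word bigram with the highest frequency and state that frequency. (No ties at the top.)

Bigram frequencies (highest first):
  woman hat: 5
  hat hat: 3
  hat sugar: 2
  woman woman: 2
  hat grain: 2
  hill hill: 2
  … (11 more, each ≤ 2)

"woman hat", 5 times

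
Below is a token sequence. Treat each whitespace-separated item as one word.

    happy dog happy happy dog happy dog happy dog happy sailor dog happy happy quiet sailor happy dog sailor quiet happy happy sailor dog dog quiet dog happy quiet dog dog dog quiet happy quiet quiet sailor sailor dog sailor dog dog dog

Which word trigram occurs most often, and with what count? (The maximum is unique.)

"happy dog happy", 4 times

Trigram frequencies (highest first):
  happy dog happy: 4
  dog happy happy: 2
  dog happy dog: 2
  happy sailor dog: 2
  sailor dog dog: 2
  dog dog quiet: 2
  … (26 more, each ≤ 2)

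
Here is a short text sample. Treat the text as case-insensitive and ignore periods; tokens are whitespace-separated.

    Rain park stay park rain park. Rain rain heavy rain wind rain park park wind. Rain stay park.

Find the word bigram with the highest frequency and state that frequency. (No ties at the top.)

"rain park", 3 times

Bigram frequencies (highest first):
  rain park: 3
  stay park: 2
  park rain: 2
  wind rain: 2
  park stay: 1
  rain rain: 1
  … (6 more, each ≤ 1)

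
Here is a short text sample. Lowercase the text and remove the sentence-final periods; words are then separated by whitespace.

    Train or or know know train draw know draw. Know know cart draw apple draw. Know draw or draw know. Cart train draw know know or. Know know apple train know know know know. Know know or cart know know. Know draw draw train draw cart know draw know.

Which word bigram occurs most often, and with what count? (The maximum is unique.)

Bigram frequencies (highest first):
  know know: 11
  draw know: 6
  know draw: 4
  train draw: 3
  or know: 2
  know cart: 2
  … (18 more, each ≤ 2)

"know know", 11 times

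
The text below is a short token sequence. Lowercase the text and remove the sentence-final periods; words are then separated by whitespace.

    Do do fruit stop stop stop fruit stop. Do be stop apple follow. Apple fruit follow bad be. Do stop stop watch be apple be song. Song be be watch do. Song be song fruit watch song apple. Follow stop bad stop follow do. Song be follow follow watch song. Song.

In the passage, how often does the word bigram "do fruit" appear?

1

Scanning the 50 overlapping bigram windows for "do fruit":
  position 2–3: do fruit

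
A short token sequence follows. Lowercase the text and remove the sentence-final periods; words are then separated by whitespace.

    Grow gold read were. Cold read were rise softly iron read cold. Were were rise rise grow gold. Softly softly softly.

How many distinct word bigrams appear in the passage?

21 tokens → 20 bigram windows in total.
Repeated bigrams (each contributes count−1 duplicates):
  grow gold: 2
  read were: 2
  softly softly: 2
  were rise: 2
4 duplicate windows → 20 − 4 = 16 distinct.

16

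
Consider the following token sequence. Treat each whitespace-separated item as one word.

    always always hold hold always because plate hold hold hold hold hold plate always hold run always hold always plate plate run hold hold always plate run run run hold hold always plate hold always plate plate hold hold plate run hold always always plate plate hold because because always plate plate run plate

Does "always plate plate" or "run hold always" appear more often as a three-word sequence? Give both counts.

"always plate plate" (4 vs 1)

"always plate plate": 4 occurrences
"run hold always": 1 occurrence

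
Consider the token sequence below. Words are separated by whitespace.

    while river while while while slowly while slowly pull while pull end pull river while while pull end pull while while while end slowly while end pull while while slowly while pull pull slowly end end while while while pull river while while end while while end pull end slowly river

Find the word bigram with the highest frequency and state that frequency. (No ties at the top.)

Bigram frequencies (highest first):
  while while: 10
  while pull: 4
  end pull: 4
  while end: 4
  river while: 3
  while slowly: 3
  … (13 more, each ≤ 3)

"while while", 10 times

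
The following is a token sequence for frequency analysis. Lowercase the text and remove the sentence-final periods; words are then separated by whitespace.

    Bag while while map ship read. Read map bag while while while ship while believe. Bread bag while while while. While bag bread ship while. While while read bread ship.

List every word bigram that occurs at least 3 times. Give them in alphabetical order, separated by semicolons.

bag while; while while

Bigram counts meeting the condition (at least 3 times):
  bag while: 3
  while while: 8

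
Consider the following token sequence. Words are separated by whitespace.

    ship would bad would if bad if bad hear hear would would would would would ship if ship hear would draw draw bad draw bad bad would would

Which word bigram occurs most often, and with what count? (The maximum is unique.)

Bigram frequencies (highest first):
  would would: 5
  bad would: 2
  if bad: 2
  hear would: 2
  draw bad: 2
  ship would: 1
  … (13 more, each ≤ 1)

"would would", 5 times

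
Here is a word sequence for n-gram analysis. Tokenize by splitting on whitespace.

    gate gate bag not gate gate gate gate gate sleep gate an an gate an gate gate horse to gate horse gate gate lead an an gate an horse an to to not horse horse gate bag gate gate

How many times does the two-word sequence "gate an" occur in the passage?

Scanning the 38 overlapping bigram windows for "gate an":
  position 11–12: gate an
  position 14–15: gate an
  position 27–28: gate an

3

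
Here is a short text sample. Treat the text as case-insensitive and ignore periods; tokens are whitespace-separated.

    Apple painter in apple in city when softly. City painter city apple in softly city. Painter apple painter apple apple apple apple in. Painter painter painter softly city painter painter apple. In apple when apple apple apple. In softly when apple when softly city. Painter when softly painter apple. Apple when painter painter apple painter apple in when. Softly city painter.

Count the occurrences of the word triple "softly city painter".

Scanning the 59 overlapping trigram windows for "softly city painter":
  position 8–10: softly city painter
  position 14–16: softly city painter
  position 27–29: softly city painter
  position 43–45: softly city painter
  position 59–61: softly city painter

5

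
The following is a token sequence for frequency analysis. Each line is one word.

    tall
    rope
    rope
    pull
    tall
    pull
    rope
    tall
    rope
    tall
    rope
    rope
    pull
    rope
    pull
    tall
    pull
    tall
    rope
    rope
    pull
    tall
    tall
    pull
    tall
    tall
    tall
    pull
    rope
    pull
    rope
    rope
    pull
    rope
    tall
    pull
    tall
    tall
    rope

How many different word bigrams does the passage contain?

8

39 tokens → 38 bigram windows in total.
Repeated bigrams (each contributes count−1 duplicates):
  pull tall: 6
  rope pull: 6
  pull rope: 5
  tall pull: 5
  tall rope: 5
  rope rope: 4
  tall tall: 4
  rope tall: 3
30 duplicate windows → 38 − 30 = 8 distinct.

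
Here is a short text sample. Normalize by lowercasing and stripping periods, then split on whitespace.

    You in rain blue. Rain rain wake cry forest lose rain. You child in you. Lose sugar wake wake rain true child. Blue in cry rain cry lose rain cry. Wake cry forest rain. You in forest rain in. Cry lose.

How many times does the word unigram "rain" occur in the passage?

9

Scanning the 41 tokens for "rain":
  position 3: rain
  position 5: rain
  position 6: rain
  position 11: rain
  position 20: rain
  position 26: rain
  position 29: rain
  position 34: rain
  position 38: rain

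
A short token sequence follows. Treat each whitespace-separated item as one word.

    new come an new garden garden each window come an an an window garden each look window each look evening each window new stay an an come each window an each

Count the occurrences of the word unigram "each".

6

Scanning the 31 tokens for "each":
  position 7: each
  position 15: each
  position 18: each
  position 21: each
  position 28: each
  position 31: each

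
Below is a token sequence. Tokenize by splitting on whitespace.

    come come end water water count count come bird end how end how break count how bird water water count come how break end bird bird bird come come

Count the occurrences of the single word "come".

Scanning the 29 tokens for "come":
  position 1: come
  position 2: come
  position 8: come
  position 21: come
  position 28: come
  position 29: come

6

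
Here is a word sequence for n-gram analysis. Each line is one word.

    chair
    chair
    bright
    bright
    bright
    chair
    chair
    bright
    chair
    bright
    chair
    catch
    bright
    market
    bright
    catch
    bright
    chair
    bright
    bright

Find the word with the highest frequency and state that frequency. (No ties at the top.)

Unigram frequencies (highest first):
  bright: 10
  chair: 7
  catch: 2
  market: 1

"bright", 10 times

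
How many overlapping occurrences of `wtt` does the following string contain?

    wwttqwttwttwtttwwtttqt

5

Sliding a length-3 window over the 22 characters (20 positions):
  position 2–4: wtt
  position 6–8: wtt
  position 9–11: wtt
  position 12–14: wtt
  position 17–19: wtt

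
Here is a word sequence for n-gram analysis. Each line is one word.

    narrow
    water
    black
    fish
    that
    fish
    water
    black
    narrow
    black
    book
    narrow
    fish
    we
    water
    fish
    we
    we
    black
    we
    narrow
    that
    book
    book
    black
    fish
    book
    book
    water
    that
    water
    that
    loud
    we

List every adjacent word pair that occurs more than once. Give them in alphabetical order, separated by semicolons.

black fish; book book; fish we; water black; water that

Bigram counts meeting the condition (more than once):
  black fish: 2
  book book: 2
  fish we: 2
  water black: 2
  water that: 2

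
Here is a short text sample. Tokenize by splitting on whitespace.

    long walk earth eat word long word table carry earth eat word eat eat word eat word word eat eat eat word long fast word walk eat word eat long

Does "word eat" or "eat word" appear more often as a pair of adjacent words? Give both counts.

"word eat": 4 occurrences
"eat word": 6 occurrences

"eat word" (6 vs 4)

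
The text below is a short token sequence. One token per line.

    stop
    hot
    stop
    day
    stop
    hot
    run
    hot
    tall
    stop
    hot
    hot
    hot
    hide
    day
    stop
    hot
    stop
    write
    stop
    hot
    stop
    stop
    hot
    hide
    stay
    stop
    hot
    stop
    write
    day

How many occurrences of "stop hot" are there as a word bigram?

Scanning the 30 overlapping bigram windows for "stop hot":
  position 1–2: stop hot
  position 5–6: stop hot
  position 10–11: stop hot
  position 16–17: stop hot
  position 20–21: stop hot
  position 23–24: stop hot
  position 27–28: stop hot

7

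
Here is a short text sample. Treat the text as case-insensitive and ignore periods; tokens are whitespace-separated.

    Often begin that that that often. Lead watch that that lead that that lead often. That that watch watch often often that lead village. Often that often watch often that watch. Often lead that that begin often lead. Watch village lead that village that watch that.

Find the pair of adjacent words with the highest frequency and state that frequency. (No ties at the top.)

Bigram frequencies (highest first):
  that that: 6
  often that: 4
  often lead: 3
  that lead: 3
  lead that: 3
  that watch: 3
  … (18 more, each ≤ 3)

"that that", 6 times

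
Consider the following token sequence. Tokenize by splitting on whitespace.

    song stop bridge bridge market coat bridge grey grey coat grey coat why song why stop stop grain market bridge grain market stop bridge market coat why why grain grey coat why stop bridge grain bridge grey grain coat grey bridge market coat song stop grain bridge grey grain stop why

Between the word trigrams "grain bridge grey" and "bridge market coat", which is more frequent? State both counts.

"bridge market coat" (3 vs 2)

"grain bridge grey": 2 occurrences
"bridge market coat": 3 occurrences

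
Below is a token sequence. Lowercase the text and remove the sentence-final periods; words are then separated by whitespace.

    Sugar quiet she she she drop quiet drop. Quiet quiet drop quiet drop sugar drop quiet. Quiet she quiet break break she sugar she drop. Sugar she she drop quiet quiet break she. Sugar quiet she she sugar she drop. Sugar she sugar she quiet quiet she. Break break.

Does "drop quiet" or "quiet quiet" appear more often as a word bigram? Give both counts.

"drop quiet" (5 vs 4)

"drop quiet": 5 occurrences
"quiet quiet": 4 occurrences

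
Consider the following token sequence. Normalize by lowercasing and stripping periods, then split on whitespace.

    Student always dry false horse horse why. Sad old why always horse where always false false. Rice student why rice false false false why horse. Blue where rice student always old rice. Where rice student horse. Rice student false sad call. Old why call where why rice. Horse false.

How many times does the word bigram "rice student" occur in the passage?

4

Scanning the 48 overlapping bigram windows for "rice student":
  position 17–18: rice student
  position 28–29: rice student
  position 34–35: rice student
  position 37–38: rice student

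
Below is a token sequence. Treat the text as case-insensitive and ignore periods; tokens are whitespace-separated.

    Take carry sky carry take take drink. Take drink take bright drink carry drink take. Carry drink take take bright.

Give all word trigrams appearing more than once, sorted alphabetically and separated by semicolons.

Trigram counts meeting the condition (more than once):
  carry drink take: 2
  take drink take: 2

carry drink take; take drink take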